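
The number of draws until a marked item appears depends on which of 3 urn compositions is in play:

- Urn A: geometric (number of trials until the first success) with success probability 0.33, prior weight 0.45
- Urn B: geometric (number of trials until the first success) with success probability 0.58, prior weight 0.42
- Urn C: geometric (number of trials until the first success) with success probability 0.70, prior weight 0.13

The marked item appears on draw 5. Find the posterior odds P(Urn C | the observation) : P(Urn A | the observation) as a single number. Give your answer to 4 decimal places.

The posterior odds equal the prior odds times the likelihood ratio: (P(Z=i)/P(Z=j))·(f_i(x)/f_j(x)).
Evaluate each component's likelihood at the observed value:
  f_A = 0.33·(1−0.33)^4 = 0.33·0.201511 = 0.0664987
  f_B = 0.58·(1−0.58)^4 = 0.58·0.031117 = 0.0180478
  f_C = 0.70·(1−0.70)^4 = 0.70·0.0081 = 0.00567
Odds = (0.13/0.45) × (0.00567/0.0664987) = 0.288889 × 0.0852648 ≈ 0.0246

0.0246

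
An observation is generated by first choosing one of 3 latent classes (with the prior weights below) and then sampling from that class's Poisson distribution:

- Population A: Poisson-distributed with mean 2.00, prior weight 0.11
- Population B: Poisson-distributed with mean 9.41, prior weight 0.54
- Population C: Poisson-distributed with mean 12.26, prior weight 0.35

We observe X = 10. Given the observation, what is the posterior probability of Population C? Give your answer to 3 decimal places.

By Bayes' theorem, P(k | x) = π_k f_k(x) / Σ_j π_j f_j(x).
Evaluate each component's likelihood at the observed value:
  L_A = e^(−2.00)·2.00^10/10! = 3.81899e-05
  L_B = e^(−9.41)·9.41^10/10! = 0.122863
  L_C = e^(−12.26)·12.26^10/10! = 0.100159
Prior × likelihood for each component:
  π_A·L_A = 0.11 × 3.81899e-05 = 4.20088e-06
  π_B·L_B = 0.54 × 0.122863 = 0.0663462
  π_C·L_C = 0.35 × 0.100159 = 0.0350558
Normaliser: 4.20088e-06 + 0.0663462 + 0.0350558 = 0.101406
P(Population C | 10) ≈ 0.346

0.346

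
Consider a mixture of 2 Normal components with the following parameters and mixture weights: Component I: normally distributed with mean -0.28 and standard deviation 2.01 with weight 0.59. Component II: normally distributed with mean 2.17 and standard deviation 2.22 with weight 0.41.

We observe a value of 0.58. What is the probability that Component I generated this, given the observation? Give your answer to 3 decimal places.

0.652

P(component k | x) = P(Z=k)·f_k(x) / marginal(x), where marginal(x) = Σ_j P(Z=j)·f_j(x).
Evaluate each component's likelihood at the observed value:
  L_I = (1/(2.01·√(2π)))·exp(−(0.58−-0.28)²/(2·2.01²)) = 0.198479·exp(-0.09153) = 0.181118
  L_II = (1/(2.22·√(2π)))·exp(−(0.58−2.17)²/(2·2.22²)) = 0.179704·exp(-0.25648) = 0.139049
Weight by the priors:
  P(Z=I)·L_I = 0.59 × 0.181118 = 0.10686
  P(Z=II)·L_II = 0.41 × 0.139049 = 0.0570101
Evidence: 0.10686 + 0.0570101 = 0.16387
P(Component I | x) ≈ 0.652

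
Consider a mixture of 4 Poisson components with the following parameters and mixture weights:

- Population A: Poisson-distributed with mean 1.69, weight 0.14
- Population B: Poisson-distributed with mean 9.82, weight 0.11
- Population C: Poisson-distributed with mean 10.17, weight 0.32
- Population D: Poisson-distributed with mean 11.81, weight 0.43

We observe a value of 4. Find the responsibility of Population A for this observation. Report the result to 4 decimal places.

0.4585

Apply Bayes' rule: the posterior for each component is proportional to its prior times its likelihood at x.
Component likelihoods at x = 4:
  f_A = e^(−1.69)·1.69^4/4! = 0.0627159
  f_B = e^(−9.82)·9.82^4/4! = 0.0210602
  f_C = e^(−10.17)·10.17^4/4! = 0.0170725
  f_D = e^(−11.81)·11.81^4/4! = 0.00602241
Prior × likelihood for each component:
  w_A·f_A = 0.14 × 0.0627159 = 0.00878023
  w_B·f_B = 0.11 × 0.0210602 = 0.00231662
  w_C·f_C = 0.32 × 0.0170725 = 0.00546321
  w_D·f_D = 0.43 × 0.00602241 = 0.00258964
Marginal: 0.00878023 + 0.00231662 + 0.00546321 + 0.00258964 = 0.0191497
Responsibility of Population A: 0.00878023 / 0.0191497 ≈ 0.4585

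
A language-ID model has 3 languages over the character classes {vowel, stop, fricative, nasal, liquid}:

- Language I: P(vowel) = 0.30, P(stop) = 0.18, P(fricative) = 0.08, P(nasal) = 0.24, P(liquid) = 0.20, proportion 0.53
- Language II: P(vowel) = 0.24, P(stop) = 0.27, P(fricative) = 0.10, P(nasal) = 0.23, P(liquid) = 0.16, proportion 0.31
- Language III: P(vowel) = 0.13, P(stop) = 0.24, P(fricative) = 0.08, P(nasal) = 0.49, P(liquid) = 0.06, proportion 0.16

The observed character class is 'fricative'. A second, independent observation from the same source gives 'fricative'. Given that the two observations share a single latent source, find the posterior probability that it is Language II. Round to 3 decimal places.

The responsibility of component k is P(Z=k) f_k(x) divided by Σ_j P(Z=j) f_j(x).
Since both observations come from the same component, the likelihood for component k is f_k(x₁)·f_k(x₂).
  L_I = [P(fricative | comp) = 0.08] × [0.08] = 0.0064
  L_II = [P(fricative | comp) = 0.10] × [0.1] = 0.01
  L_III = [P(fricative | comp) = 0.08] × [0.08] = 0.0064
Prior × likelihood for each component:
  P(Z=I)·L_I = 0.53 × 0.0064 = 0.003392
  P(Z=II)·L_II = 0.31 × 0.01 = 0.0031
  P(Z=III)·L_III = 0.16 × 0.0064 = 0.001024
Sum: 0.003392 + 0.0031 + 0.001024 = 0.007516
So the posterior for Language II is 0.0031 / 0.007516 ≈ 0.412.

0.412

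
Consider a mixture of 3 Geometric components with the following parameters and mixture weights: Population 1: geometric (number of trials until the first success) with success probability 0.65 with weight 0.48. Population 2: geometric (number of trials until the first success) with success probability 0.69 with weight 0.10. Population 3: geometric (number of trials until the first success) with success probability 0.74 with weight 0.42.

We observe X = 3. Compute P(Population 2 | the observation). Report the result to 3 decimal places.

P(component k | x) = π_k·f_k(x) / marginal(x), where marginal(x) = Σ_j π_j·f_j(x).
Evaluate each component's likelihood at the observed value:
  L_1 = 0.079625
  L_2 = 0.066309
  L_3 = 0.050024
Multiply by the mixture weights:
  π_1·L_1 = 0.48 × 0.079625 = 0.03822
  π_2·L_2 = 0.10 × 0.066309 = 0.0066309
  π_3·L_3 = 0.42 × 0.050024 = 0.0210101
Denominator: 0.03822 + 0.0066309 + 0.0210101 = 0.065861
P(Population 2 | data) = 0.0066309 / 0.065861 ≈ 0.101

0.101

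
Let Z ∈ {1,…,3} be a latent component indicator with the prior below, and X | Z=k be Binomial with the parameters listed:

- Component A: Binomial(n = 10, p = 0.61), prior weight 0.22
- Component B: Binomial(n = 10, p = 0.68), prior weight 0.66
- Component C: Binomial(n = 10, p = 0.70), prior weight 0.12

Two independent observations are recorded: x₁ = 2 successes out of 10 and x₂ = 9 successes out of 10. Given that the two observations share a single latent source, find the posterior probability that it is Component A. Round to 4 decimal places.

0.3443

Apply Bayes' rule: the posterior for each component is proportional to its prior times its likelihood at x.
Since both observations come from the same component, the likelihood for component k is f_k(x₁)·f_k(x₂).
  p_A = [0.00896167] × [0.0456072] = 0.000408716
  p_B = [0.00228786] × [0.0994787] = 0.000227594
  p_C = [0.0014467] × [0.121061] = 0.000175139
Unnormalised posteriors:
  P(Z=A)·p_A = 0.22 × 0.000408716 = 8.99176e-05
  P(Z=B)·p_B = 0.66 × 0.000227594 = 0.000150212
  P(Z=C)·p_C = 0.12 × 0.000175139 = 2.10167e-05
Normaliser: 8.99176e-05 + 0.000150212 + 2.10167e-05 = 0.000261146
P(Component A | x) = 8.99176e-05 / 0.000261146 ≈ 0.3443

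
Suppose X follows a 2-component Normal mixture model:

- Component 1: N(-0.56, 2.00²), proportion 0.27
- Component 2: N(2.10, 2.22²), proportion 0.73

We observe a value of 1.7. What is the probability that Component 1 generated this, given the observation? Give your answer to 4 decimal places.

The responsibility of component k is w_k f_k(x) divided by Σ_j w_j f_j(x).
Evaluate each component's likelihood at the observed value:
  L_1 = 0.105343
  L_2 = 0.17681
Prior × likelihood for each component:
  w_1·L_1 = 0.27 × 0.105343 = 0.0284425
  w_2·L_2 = 0.73 × 0.17681 = 0.129071
Evidence: 0.0284425 + 0.129071 = 0.157514
P(Component 1 | the observation) = 0.0284425 / 0.157514 ≈ 0.1806

0.1806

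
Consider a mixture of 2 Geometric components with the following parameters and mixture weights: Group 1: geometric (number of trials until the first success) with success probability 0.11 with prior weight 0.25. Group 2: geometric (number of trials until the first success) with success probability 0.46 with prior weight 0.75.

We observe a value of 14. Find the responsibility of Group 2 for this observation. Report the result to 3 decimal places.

Posterior ∝ prior × likelihood, so P(k | x) ∝ w_k f_k(x); normalise over all components.
Evaluate each component's likelihood at the observed value:
  L_1 = 0.11·(1−0.11)^13 = 0.11·0.219821 = 0.0241804
  L_2 = 0.46·(1−0.46)^13 = 0.46·0.000331985 = 0.000152713
Weight by the priors:
  w_1·L_1 = 0.25 × 0.0241804 = 0.00604509
  w_2·L_2 = 0.75 × 0.000152713 = 0.000114535
Normaliser: 0.00604509 + 0.000114535 = 0.00615963
P(Group 2 | data) = 0.000114535 / 0.00615963 ≈ 0.019

0.019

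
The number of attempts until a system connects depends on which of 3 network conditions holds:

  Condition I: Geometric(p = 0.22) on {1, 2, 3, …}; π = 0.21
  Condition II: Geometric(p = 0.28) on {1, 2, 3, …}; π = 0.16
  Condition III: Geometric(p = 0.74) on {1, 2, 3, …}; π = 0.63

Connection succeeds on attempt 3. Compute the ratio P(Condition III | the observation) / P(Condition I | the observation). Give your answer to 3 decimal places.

1.121

Since P(k|x) ∝ w_k f_k(x), the posterior odds are w_i f_i(x) / (w_j f_j(x)).
Component likelihoods at x = 3:
  f_I = 0.22·(1−0.22)^2 = 0.22·0.6084 = 0.133848
  f_II = 0.28·(1−0.28)^2 = 0.28·0.5184 = 0.145152
  f_III = 0.74·(1−0.74)^2 = 0.74·0.0676 = 0.050024
Odds = (0.63/0.21) × (0.050024/0.133848) = 3 × 0.373737 ≈ 1.121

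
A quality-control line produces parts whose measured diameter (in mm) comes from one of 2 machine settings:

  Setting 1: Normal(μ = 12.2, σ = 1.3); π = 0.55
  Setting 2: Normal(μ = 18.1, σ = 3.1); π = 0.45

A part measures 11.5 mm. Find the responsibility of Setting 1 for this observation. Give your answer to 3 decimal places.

0.960

By Bayes' theorem, P(k | x) = P(Z=k) f_k(x) / Σ_j P(Z=j) f_j(x).
Normal densities:
  L_1 = (1/(1.3·√(2π)))·exp(−(11.5−12.2)²/(2·1.3²)) = 0.306879·exp(-0.14497) = 0.265465
  L_2 = (1/(3.1·√(2π)))·exp(−(11.5−18.1)²/(2·3.1²)) = 0.128691·exp(-2.26639) = 0.0133434
Prior × likelihood for each component:
  P(Z=1)·L_1 = 0.55 × 0.265465 = 0.146006
  P(Z=2)·L_2 = 0.45 × 0.0133434 = 0.00600455
Normaliser: 0.146006 + 0.00600455 = 0.15201
Responsibility of Setting 1: 0.146006 / 0.15201 ≈ 0.960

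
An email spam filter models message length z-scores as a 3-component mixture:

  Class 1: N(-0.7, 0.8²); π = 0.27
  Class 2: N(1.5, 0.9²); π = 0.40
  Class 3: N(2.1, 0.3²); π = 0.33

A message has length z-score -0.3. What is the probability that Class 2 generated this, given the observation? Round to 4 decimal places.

Apply Bayes' rule: the posterior for each component is proportional to its prior times its likelihood at x.
Evaluate each component's likelihood at the observed value:
  L_1 = 0.440082
  L_2 = 0.05999
  L_3 = 1.68409e-14
Weight by the priors:
  P(Z=1)·L_1 = 0.27 × 0.440082 = 0.118822
  P(Z=2)·L_2 = 0.40 × 0.05999 = 0.023996
  P(Z=3)·L_3 = 0.33 × 1.68409e-14 = 5.5575e-15
Marginal: 0.118822 + 0.023996 + 5.5575e-15 = 0.142818
P(Class 2 | x) = 0.023996 / 0.142818 ≈ 0.1680

0.1680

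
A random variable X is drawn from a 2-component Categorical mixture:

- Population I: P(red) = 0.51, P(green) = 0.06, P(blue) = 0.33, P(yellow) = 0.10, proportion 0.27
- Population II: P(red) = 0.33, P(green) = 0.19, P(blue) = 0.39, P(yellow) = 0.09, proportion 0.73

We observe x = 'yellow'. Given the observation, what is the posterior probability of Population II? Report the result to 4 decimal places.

Posterior ∝ prior × likelihood, so P(k | x) ∝ π_k f_k(x); normalise over all components.
Evaluate each component's likelihood at the observed value:
  p_I = P(yellow | comp) = 0.10
  p_II = P(yellow | comp) = 0.09
Multiply by the mixture weights:
  π_I·p_I = 0.27 × 0.1 = 0.027
  π_II·p_II = 0.73 × 0.09 = 0.0657
Denominator: 0.027 + 0.0657 = 0.0927
So the posterior for Population II is 0.0657 / 0.0927 ≈ 0.7087.

0.7087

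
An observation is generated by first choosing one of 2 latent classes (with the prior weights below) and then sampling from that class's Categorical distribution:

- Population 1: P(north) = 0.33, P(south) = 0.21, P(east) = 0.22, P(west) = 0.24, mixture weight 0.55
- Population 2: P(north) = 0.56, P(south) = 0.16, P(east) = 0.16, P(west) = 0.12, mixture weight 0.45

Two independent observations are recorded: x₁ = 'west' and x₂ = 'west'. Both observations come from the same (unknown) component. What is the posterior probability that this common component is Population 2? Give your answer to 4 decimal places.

0.1698

Apply Bayes' rule: the posterior for each component is proportional to its prior times its likelihood at x.
Since both observations come from the same component, the likelihood for component k is f_k(x₁)·f_k(x₂).
  f_1 = [0.24] × [0.24] = 0.0576
  f_2 = [0.12] × [0.12] = 0.0144
Multiply by the mixture weights:
  P(Z=1)·f_1 = 0.55 × 0.0576 = 0.03168
  P(Z=2)·f_2 = 0.45 × 0.0144 = 0.00648
Marginal: 0.03168 + 0.00648 = 0.03816
So the posterior for Population 2 is 0.00648 / 0.03816 ≈ 0.1698.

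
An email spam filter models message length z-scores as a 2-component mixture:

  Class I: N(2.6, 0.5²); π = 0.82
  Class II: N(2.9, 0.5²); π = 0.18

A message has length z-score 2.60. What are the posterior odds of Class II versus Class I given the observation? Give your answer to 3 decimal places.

0.183

Only the two components matter; the odds are (P(Z=i) f_i(x)) / (P(Z=j) f_j(x)).
Component likelihoods at x = 2.60:
  p_I = 0.797885
  p_II = 0.666449
Odds = (0.18/0.82) × (0.666449/0.797885) = 0.219512 × 0.83527 ≈ 0.183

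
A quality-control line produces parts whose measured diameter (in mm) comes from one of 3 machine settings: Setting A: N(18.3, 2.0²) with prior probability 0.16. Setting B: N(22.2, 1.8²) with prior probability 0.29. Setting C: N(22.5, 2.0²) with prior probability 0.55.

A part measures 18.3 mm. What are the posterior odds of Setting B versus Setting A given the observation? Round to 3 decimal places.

Since P(k|x) ∝ w_k f_k(x), the posterior odds are w_i f_i(x) / (w_j f_j(x)).
Normal densities:
  f_A = 0.199471
  f_B = 0.0211959
  f_C = 0.0219918
Odds = (0.29/0.16) × (0.0211959/0.199471) = 1.8125 × 0.10626 ≈ 0.193

0.193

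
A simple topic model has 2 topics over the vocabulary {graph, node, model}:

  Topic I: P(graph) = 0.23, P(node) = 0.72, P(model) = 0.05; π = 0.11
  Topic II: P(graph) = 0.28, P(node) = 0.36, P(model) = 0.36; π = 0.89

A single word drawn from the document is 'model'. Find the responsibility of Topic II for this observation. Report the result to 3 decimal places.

0.983

Posterior ∝ prior × likelihood, so P(k | x) ∝ π_k f_k(x); normalise over all components.
Component likelihoods at x = 'model':
  p_I = P(model | comp) = 0.05
  p_II = P(model | comp) = 0.36
Unnormalised posteriors:
  π_I·p_I = 0.11 × 0.05 = 0.0055
  π_II·p_II = 0.89 × 0.36 = 0.3204
Denominator: 0.0055 + 0.3204 = 0.3259
P(Topic II | 'model') ≈ 0.983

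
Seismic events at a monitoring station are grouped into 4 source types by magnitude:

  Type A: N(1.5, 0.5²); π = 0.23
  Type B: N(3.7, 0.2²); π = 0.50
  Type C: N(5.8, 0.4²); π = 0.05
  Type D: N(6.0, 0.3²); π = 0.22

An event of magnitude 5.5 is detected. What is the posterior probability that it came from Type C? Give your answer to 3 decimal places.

Posterior ∝ prior × likelihood, so P(k | x) ∝ π_k f_k(x); normalise over all components.
Normal densities:
  f_A = (1/(0.5·√(2π)))·exp(−(5.5−1.5)²/(2·0.5²)) = 0.797885·exp(-32.00000) = 1.01045e-14
  f_B = (1/(0.2·√(2π)))·exp(−(5.5−3.7)²/(2·0.2²)) = 1.994711·exp(-40.50000) = 5.13989e-18
  f_C = (1/(0.4·√(2π)))·exp(−(5.5−5.8)²/(2·0.4²)) = 0.997356·exp(-0.28125) = 0.752844
  f_D = (1/(0.3·√(2π)))·exp(−(5.5−6.0)²/(2·0.3²)) = 1.329808·exp(-1.38889) = 0.33159
Unnormalised posteriors:
  π_A·f_A = 0.23 × 1.01045e-14 = 2.32404e-15
  π_B·f_B = 0.50 × 5.13989e-18 = 2.56994e-18
  π_C·f_C = 0.05 × 0.752844 = 0.0376422
  π_D·f_D = 0.22 × 0.33159 = 0.0729499
Marginal: 2.32404e-15 + 2.56994e-18 + 0.0376422 + 0.0729499 = 0.110592
So the posterior for Type C is 0.0376422 / 0.110592 ≈ 0.340.

0.340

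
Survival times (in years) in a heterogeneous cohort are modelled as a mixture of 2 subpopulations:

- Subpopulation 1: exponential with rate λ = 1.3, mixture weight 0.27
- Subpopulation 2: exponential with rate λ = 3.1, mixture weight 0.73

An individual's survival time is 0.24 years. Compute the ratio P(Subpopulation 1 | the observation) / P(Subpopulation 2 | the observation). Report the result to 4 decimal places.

Since P(k|x) ∝ π_k f_k(x), the posterior odds are π_i f_i(x) / (π_j f_j(x)).
Exponential densities:
  L_1 = 1.3·e^(−1.3·0.24) = 1.3·e^(−0.3120) = 0.951576
  L_2 = 3.1·e^(−3.1·0.24) = 3.1·e^(−0.7440) = 1.47315
Posterior odds = (π_1·L_1) / (π_2·L_2) = (0.27·0.951576) / (0.73·1.47315) = 0.256926 / 1.0754 ≈ 0.2389

0.2389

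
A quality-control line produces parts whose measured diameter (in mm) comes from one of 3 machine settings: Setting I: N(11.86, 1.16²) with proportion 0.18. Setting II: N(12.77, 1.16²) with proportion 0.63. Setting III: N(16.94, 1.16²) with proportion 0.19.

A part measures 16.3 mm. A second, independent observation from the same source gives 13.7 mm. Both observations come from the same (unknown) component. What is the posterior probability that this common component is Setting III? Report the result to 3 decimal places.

Apply Bayes' rule: the posterior for each component is proportional to its prior times its likelihood at x.
Since both observations come from the same component, the likelihood for component k is f_k(x₁)·f_k(x₂).
  p_I = [(1/(1.16·√(2π)))·exp(−(16.3−11.86)²/(2·1.16²)) = 0.343916·exp(-7.32521) = 0.000226545] × [0.0977458] = 2.21438e-05
  p_II = [(1/(1.16·√(2π)))·exp(−(16.3−12.77)²/(2·1.16²)) = 0.343916·exp(-4.63024) = 0.00335401] × [0.24939] = 0.000836456
  p_III = [(1/(1.16·√(2π)))·exp(−(16.3−16.94)²/(2·1.16²)) = 0.343916·exp(-0.15220) = 0.295361] × [0.00695655] = 0.00205469
Weight by the priors:
  P(Z=I)·p_I = 0.18 × 2.21438e-05 = 3.98589e-06
  P(Z=II)·p_II = 0.63 × 0.000836456 = 0.000526967
  P(Z=III)·p_III = 0.19 × 0.00205469 = 0.000390391
Evidence: 3.98589e-06 + 0.000526967 + 0.000390391 = 0.000921344
So the posterior for Setting III is 0.000390391 / 0.000921344 ≈ 0.424.

0.424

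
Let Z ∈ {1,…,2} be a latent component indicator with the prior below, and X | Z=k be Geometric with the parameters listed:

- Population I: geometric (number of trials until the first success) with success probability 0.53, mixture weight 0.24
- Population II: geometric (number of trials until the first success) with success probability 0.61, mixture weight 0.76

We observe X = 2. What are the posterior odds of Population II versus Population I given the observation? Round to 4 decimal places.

Posterior odds = (π_i f_i(x)) / (π_j f_j(x)); the normalising sum cancels.
Evaluate each component's likelihood at the observed value:
  f_I = 0.2491
  f_II = 0.2379
Odds = (0.76/0.24) × (0.2379/0.2491) = 3.16667 × 0.955038 ≈ 3.0243

3.0243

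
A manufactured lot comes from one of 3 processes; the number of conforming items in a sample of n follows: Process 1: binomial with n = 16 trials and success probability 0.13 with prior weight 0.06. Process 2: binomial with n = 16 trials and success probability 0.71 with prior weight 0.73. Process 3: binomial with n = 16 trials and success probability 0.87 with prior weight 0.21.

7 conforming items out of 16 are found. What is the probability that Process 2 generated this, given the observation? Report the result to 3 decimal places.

0.988

The responsibility of component k is P(Z=k) f_k(x) divided by Σ_j P(Z=j) f_j(x).
Binomial probabilities:
  f_1 = 0.00204976
  f_2 = 0.0150944
  f_3 = 4.57668e-05
Prior × likelihood for each component:
  P(Z=1)·f_1 = 0.06 × 0.00204976 = 0.000122986
  P(Z=2)·f_2 = 0.73 × 0.0150944 = 0.0110189
  P(Z=3)·f_3 = 0.21 × 4.57668e-05 = 9.61104e-06
Denominator: 0.000122986 + 0.0110189 + 9.61104e-06 = 0.0111515
P(Process 2 | the observation) ≈ 0.988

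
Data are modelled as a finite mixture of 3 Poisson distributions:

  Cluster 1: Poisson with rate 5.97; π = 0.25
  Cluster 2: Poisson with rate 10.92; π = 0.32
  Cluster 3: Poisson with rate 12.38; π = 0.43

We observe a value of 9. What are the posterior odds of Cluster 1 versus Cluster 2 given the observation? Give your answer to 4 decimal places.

Posterior odds = (π_i f_i(x)) / (π_j f_j(x)); the normalising sum cancels.
Component likelihoods at x = 9:
  L_1 = e^(−5.97)·5.97^9/9! = 0.067806
  L_2 = e^(−10.92)·10.92^9/9! = 0.110089
  L_3 = e^(−12.38)·12.38^9/9! = 0.0790965
Posterior odds = (π_1·L_1) / (π_2·L_2) = (0.25·0.067806) / (0.32·0.110089) = 0.0169515 / 0.0352286 ≈ 0.4812

0.4812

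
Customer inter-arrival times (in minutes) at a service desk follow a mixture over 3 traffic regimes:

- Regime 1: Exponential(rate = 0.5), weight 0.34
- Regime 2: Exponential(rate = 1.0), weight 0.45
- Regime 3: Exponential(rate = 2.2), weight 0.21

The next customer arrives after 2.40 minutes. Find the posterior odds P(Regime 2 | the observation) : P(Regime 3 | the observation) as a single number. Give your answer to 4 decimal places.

17.3516

The posterior odds equal the prior odds times the likelihood ratio: (π_i/π_j)·(f_i(x)/f_j(x)).
Component likelihoods at x = 2.40 minutes:
  p_1 = 0.5·e^(−0.5·2.40) = 0.5·e^(−1.2000) = 0.150597
  p_2 = 1.0·e^(−1.0·2.40) = 1.0·e^(−2.4000) = 0.090718
  p_3 = 2.2·e^(−2.2·2.40) = 2.2·e^(−5.2800) = 0.0112033
0.0408231 / 0.0023527 ≈ 17.3516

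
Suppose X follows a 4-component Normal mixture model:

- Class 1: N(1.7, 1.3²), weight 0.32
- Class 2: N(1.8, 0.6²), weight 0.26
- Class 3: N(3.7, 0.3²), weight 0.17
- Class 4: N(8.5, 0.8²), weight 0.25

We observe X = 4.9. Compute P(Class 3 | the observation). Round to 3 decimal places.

0.016

P(component k | x) = π_k·f_k(x) / marginal(x), where marginal(x) = Σ_j π_j·f_j(x).
Evaluate each component's likelihood at the observed value:
  L_1 = 0.0148332
  L_2 = 1.06202e-06
  L_3 = 0.000446101
  L_4 = 1.99797e-05
Multiply by the mixture weights:
  π_1·L_1 = 0.32 × 0.0148332 = 0.00474662
  π_2·L_2 = 0.26 × 1.06202e-06 = 2.76126e-07
  π_3·L_3 = 0.17 × 0.000446101 = 7.58371e-05
  π_4·L_4 = 0.25 × 1.99797e-05 = 4.99492e-06
Denominator: 0.00474662 + 2.76126e-07 + 7.58371e-05 + 4.99492e-06 = 0.00482773
P(Class 3 | 4.9) = 7.58371e-05 / 0.00482773 ≈ 0.016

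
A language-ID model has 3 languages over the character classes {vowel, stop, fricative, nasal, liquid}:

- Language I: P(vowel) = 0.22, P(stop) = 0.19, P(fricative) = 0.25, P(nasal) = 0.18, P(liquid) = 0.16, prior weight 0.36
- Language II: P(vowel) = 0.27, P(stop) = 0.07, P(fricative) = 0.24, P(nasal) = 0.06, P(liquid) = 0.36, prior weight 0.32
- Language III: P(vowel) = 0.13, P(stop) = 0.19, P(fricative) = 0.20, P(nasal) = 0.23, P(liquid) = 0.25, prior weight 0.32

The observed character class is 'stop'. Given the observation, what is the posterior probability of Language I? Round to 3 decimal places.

0.451

By Bayes' theorem, P(k | x) = w_k f_k(x) / Σ_j w_j f_j(x).
Evaluate each component's likelihood at the observed value:
  p_I = 0.19
  p_II = 0.07
  p_III = 0.19
Prior × likelihood for each component:
  w_I·p_I = 0.36 × 0.19 = 0.0684
  w_II·p_II = 0.32 × 0.07 = 0.0224
  w_III·p_III = 0.32 × 0.19 = 0.0608
Sum: 0.0684 + 0.0224 + 0.0608 = 0.1516
So the posterior for Language I is 0.0684 / 0.1516 ≈ 0.451.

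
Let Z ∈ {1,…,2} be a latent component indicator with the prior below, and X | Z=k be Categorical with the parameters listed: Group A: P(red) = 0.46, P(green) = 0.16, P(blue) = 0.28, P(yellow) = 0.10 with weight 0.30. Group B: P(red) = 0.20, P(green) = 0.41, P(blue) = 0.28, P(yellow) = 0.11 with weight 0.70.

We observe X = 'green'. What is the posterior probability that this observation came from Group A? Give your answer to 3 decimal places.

The responsibility of component k is w_k f_k(x) divided by Σ_j w_j f_j(x).
Evaluate each component's likelihood at the observed value:
  p_A = 0.16
  p_B = 0.41
Prior × likelihood for each component:
  w_A·p_A = 0.30 × 0.16 = 0.048
  w_B·p_B = 0.70 × 0.41 = 0.287
Denominator: 0.048 + 0.287 = 0.335
So the posterior for Group A is 0.048 / 0.335 ≈ 0.143.

0.143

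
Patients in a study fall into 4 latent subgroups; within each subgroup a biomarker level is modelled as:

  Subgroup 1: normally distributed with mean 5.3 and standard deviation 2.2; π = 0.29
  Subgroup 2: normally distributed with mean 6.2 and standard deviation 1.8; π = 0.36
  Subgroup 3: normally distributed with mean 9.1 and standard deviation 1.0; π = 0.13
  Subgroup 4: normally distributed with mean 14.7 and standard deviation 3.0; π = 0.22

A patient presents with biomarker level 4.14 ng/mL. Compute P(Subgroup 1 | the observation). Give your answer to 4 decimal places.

Posterior ∝ prior × likelihood, so P(k | x) ∝ π_k f_k(x); normalise over all components.
Normal densities:
  L_1 = (1/(2.2·√(2π)))·exp(−(4.14−5.3)²/(2·2.2²)) = 0.181337·exp(-0.13901) = 0.157804
  L_2 = (1/(1.8·√(2π)))·exp(−(4.14−6.2)²/(2·1.8²)) = 0.221635·exp(-0.65488) = 0.115141
  L_3 = (1/(1.0·√(2π)))·exp(−(4.14−9.1)²/(2·1.0²)) = 0.398942·exp(-12.30080) = 1.81443e-06
  L_4 = (1/(3.0·√(2π)))·exp(−(4.14−14.7)²/(2·3.0²)) = 0.132981·exp(-6.19520) = 0.000271174
Weight by the priors:
  π_1·L_1 = 0.29 × 0.157804 = 0.045763
  π_2·L_2 = 0.36 × 0.115141 = 0.0414506
  π_3·L_3 = 0.13 × 1.81443e-06 = 2.35876e-07
  π_4·L_4 = 0.22 × 0.000271174 = 5.96582e-05
Denominator: 0.045763 + 0.0414506 + 2.35876e-07 + 5.96582e-05 = 0.0872735
So the posterior for Subgroup 1 is 0.045763 / 0.0872735 ≈ 0.5244.

0.5244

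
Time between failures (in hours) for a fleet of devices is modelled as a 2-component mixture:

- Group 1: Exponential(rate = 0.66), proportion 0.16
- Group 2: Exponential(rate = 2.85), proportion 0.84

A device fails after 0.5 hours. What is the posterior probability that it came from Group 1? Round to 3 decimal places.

Apply Bayes' rule: the posterior for each component is proportional to its prior times its likelihood at x.
Exponential densities:
  p_1 = 0.66·e^(−0.66·0.5) = 0.66·e^(−0.3300) = 0.47449
  p_2 = 2.85·e^(−2.85·0.5) = 2.85·e^(−1.4250) = 0.685449
Prior × likelihood for each component:
  π_1·p_1 = 0.16 × 0.47449 = 0.0759183
  π_2·p_2 = 0.84 × 0.685449 = 0.575777
Marginal: 0.0759183 + 0.575777 = 0.651696
So the posterior for Group 1 is 0.0759183 / 0.651696 ≈ 0.116.

0.116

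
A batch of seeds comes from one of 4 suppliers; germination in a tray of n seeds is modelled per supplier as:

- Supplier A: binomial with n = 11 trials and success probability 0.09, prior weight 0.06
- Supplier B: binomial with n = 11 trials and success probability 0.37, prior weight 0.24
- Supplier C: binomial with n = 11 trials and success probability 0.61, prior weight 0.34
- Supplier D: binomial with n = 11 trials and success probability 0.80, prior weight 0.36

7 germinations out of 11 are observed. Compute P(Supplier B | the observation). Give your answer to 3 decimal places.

0.089

The responsibility of component k is P(Z=k) f_k(x) divided by Σ_j P(Z=j) f_j(x).
Binomial probabilities:
  p_A = 1.08237e-05
  p_B = 0.0493501
  p_C = 0.239928
  p_D = 0.11073
Multiply by the mixture weights:
  P(Z=A)·p_A = 0.06 × 1.08237e-05 = 6.49424e-07
  P(Z=B)·p_B = 0.24 × 0.0493501 = 0.011844
  P(Z=C)·p_C = 0.34 × 0.239928 = 0.0815756
  P(Z=D)·p_D = 0.36 × 0.11073 = 0.0398627
Denominator: 6.49424e-07 + 0.011844 + 0.0815756 + 0.0398627 = 0.133283
P(Supplier B | 7 germinations out of 11) = 0.011844 / 0.133283 ≈ 0.089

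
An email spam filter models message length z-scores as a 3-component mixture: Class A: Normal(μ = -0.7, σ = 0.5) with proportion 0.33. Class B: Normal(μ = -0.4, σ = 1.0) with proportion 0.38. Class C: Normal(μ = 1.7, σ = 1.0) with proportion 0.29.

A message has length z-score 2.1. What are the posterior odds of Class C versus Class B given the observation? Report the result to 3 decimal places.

Posterior odds = (P(Z=i) f_i(x)) / (P(Z=j) f_j(x)); the normalising sum cancels.
Normal densities:
  f_A = 1.23652e-07
  f_B = 0.0175283
  f_C = 0.36827
Posterior odds = (P(Z=C)·f_C) / (P(Z=B)·f_B) = (0.29·0.36827) / (0.38·0.0175283) = 0.106798 / 0.00666075 ≈ 16.034

16.034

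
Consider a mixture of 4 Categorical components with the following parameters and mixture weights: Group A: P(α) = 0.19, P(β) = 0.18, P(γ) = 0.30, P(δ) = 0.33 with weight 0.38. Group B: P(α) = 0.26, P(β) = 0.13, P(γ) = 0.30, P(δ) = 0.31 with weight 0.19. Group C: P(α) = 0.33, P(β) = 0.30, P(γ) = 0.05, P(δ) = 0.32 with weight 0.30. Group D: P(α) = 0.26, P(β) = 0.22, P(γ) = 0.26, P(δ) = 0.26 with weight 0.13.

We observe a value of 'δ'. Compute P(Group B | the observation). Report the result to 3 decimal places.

0.188

Apply Bayes' rule: the posterior for each component is proportional to its prior times its likelihood at x.
Component likelihoods at x = 'δ':
  L_A = P(δ | comp) = 0.33
  L_B = P(δ | comp) = 0.31
  L_C = P(δ | comp) = 0.32
  L_D = P(δ | comp) = 0.26
Prior × likelihood for each component:
  P(Z=A)·L_A = 0.38 × 0.33 = 0.1254
  P(Z=B)·L_B = 0.19 × 0.31 = 0.0589
  P(Z=C)·L_C = 0.30 × 0.32 = 0.096
  P(Z=D)·L_D = 0.13 × 0.26 = 0.0338
Denominator: 0.1254 + 0.0589 + 0.096 + 0.0338 = 0.3141
P(Group B | data) ≈ 0.188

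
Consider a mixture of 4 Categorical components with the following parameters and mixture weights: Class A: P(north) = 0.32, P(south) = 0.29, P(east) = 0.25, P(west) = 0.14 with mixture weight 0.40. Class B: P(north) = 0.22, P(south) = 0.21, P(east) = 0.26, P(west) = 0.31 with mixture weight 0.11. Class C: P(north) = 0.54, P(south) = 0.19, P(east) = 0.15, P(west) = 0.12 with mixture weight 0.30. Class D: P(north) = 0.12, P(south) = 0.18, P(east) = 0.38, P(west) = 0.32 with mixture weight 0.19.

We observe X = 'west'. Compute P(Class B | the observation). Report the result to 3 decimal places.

0.182

By Bayes' theorem, P(k | x) = w_k f_k(x) / Σ_j w_j f_j(x).
Categorical probabilities:
  p_A = 0.14
  p_B = 0.31
  p_C = 0.12
  p_D = 0.32
Weight by the priors:
  w_A·p_A = 0.40 × 0.14 = 0.056
  w_B·p_B = 0.11 × 0.31 = 0.0341
  w_C·p_C = 0.30 × 0.12 = 0.036
  w_D·p_D = 0.19 × 0.32 = 0.0608
Evidence: 0.056 + 0.0341 + 0.036 + 0.0608 = 0.1869
P(Class B | x) = 0.0341 / 0.1869 ≈ 0.182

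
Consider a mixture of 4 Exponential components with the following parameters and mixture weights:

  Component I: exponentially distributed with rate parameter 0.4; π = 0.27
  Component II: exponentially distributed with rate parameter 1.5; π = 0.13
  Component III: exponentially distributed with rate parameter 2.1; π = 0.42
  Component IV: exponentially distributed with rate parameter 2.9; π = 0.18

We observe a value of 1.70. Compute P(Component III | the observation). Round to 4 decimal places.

0.2520

P(component k | x) = π_k·f_k(x) / marginal(x), where marginal(x) = Σ_j π_j·f_j(x).
Evaluate each component's likelihood at the observed value:
  L_I = 0.4·e^(−0.4·1.70) = 0.4·e^(−0.6800) = 0.202647
  L_II = 1.5·e^(−1.5·1.70) = 1.5·e^(−2.5500) = 0.117122
  L_III = 2.1·e^(−2.1·1.70) = 2.1·e^(−3.5700) = 0.0591273
  L_IV = 2.9·e^(−2.9·1.70) = 2.9·e^(−4.9300) = 0.0209569
Multiply by the mixture weights:
  π_I·L_I = 0.27 × 0.202647 = 0.0547146
  π_II·L_II = 0.13 × 0.117122 = 0.0152259
  π_III·L_III = 0.42 × 0.0591273 = 0.0248335
  π_IV·L_IV = 0.18 × 0.0209569 = 0.00377223
Sum: 0.0547146 + 0.0152259 + 0.0248335 + 0.00377223 = 0.0985463
Responsibility of Component III: 0.0248335 / 0.0985463 ≈ 0.2520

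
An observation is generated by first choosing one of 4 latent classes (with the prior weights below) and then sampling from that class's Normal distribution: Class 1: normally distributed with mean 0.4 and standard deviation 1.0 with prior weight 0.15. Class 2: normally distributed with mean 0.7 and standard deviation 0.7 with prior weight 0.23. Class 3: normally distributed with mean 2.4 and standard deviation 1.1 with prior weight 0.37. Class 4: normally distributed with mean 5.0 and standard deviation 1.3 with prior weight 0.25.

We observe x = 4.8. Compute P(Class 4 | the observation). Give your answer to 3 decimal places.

Posterior ∝ prior × likelihood, so P(k | x) ∝ π_k f_k(x); normalise over all components.
Evaluate each component's likelihood at the observed value:
  f_1 = 2.49425e-05
  f_2 = 2.02457e-08
  f_3 = 0.0335602
  f_4 = 0.303268
Prior × likelihood for each component:
  π_1·f_1 = 0.15 × 2.49425e-05 = 3.74137e-06
  π_2·f_2 = 0.23 × 2.02457e-08 = 4.6565e-09
  π_3·f_3 = 0.37 × 0.0335602 = 0.0124173
  π_4·f_4 = 0.25 × 0.303268 = 0.0758171
Marginal: 3.74137e-06 + 4.6565e-09 + 0.0124173 + 0.0758171 = 0.0882381
P(Class 4 | 4.8) ≈ 0.859

0.859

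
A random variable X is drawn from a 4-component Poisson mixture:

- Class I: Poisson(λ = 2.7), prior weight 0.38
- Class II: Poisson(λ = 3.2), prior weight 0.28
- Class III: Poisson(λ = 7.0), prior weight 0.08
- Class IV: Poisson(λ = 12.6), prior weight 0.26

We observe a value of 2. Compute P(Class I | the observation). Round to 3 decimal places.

Apply Bayes' rule: the posterior for each component is proportional to its prior times its likelihood at x.
Component likelihoods at x = 2:
  p_I = e^(−2.7)·2.7^2/2! = 0.244964
  p_II = e^(−3.2)·3.2^2/2! = 0.208702
  p_III = e^(−7.0)·7.0^2/2! = 0.0223411
  p_IV = e^(−12.6)·12.6^2/2! = 0.000267671
Weight by the priors:
  π_I·p_I = 0.38 × 0.244964 = 0.0930864
  π_II·p_II = 0.28 × 0.208702 = 0.0584367
  π_III·p_III = 0.08 × 0.0223411 = 0.00178729
  π_IV·p_IV = 0.26 × 0.000267671 = 6.95943e-05
Normaliser: 0.0930864 + 0.0584367 + 0.00178729 + 6.95943e-05 = 0.15338
P(Class I | x) ≈ 0.607

0.607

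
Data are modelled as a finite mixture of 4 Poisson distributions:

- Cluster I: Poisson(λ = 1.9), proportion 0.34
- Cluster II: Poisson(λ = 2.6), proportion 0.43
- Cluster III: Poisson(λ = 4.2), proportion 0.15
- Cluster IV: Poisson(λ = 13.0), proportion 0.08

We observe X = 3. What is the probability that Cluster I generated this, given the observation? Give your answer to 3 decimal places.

Posterior ∝ prior × likelihood, so P(k | x) ∝ π_k f_k(x); normalise over all components.
Evaluate each component's likelihood at the observed value:
  L_I = e^(−1.9)·1.9^3/3! = 0.170982
  L_II = e^(−2.6)·2.6^3/3! = 0.217572
  L_III = e^(−4.2)·4.2^3/3! = 0.185165
  L_IV = e^(−13.0)·13.0^3/3! = 0.000827657
Unnormalised posteriors:
  π_I·L_I = 0.34 × 0.170982 = 0.0581338
  π_II·L_II = 0.43 × 0.217572 = 0.093556
  π_III·L_III = 0.15 × 0.185165 = 0.0277748
  π_IV·L_IV = 0.08 × 0.000827657 = 6.62126e-05
Denominator: 0.0581338 + 0.093556 + 0.0277748 + 6.62126e-05 = 0.179531
P(Cluster I | the observation) ≈ 0.324

0.324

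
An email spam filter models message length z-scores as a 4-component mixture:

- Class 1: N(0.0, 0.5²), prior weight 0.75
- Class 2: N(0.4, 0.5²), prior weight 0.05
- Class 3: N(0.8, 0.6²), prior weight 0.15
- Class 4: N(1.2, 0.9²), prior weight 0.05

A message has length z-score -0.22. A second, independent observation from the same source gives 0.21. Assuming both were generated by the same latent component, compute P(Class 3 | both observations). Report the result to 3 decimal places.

0.023

P(component k | x) = P(Z=k)·f_k(x) / marginal(x), where marginal(x) = Σ_j P(Z=j)·f_j(x).
Since both observations come from the same component, the likelihood for component k is f_k(x₁)·f_k(x₂).
  L_1 = [(1/(0.5·√(2π)))·exp(−(-0.22−0.0)²/(2·0.5²)) = 0.797885·exp(-0.09680) = 0.72427] × [0.730525] = 0.529097
  L_2 = [(1/(0.5·√(2π)))·exp(−(-0.22−0.4)²/(2·0.5²)) = 0.797885·exp(-0.76880) = 0.369875] × [0.742308] = 0.274561
  L_3 = [(1/(0.6·√(2π)))·exp(−(-0.22−0.8)²/(2·0.6²)) = 0.664904·exp(-1.44500) = 0.156748] × [0.410005] = 0.0642677
  L_4 = [(1/(0.9·√(2π)))·exp(−(-0.22−1.2)²/(2·0.9²)) = 0.443269·exp(-1.24469) = 0.127675] × [0.242058] = 0.0309047
Multiply by the mixture weights:
  P(Z=1)·L_1 = 0.75 × 0.529097 = 0.396823
  P(Z=2)·L_2 = 0.05 × 0.274561 = 0.013728
  P(Z=3)·L_3 = 0.15 × 0.0642677 = 0.00964016
  P(Z=4)·L_4 = 0.05 × 0.0309047 = 0.00154523
Marginal: 0.396823 + 0.013728 + 0.00964016 + 0.00154523 = 0.421736
So the posterior for Class 3 is 0.00964016 / 0.421736 ≈ 0.023.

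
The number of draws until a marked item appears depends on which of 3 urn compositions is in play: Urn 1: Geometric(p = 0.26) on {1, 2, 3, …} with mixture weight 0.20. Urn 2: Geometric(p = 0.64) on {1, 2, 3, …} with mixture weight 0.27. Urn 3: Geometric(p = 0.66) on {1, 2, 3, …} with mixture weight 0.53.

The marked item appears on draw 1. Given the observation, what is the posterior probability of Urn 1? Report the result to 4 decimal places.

0.0905

Posterior ∝ prior × likelihood, so P(k | x) ∝ w_k f_k(x); normalise over all components.
Evaluate each component's likelihood at the observed value:
  L_1 = 0.26·(1−0.26)^0 = 0.26·1 = 0.26
  L_2 = 0.64·(1−0.64)^0 = 0.64·1 = 0.64
  L_3 = 0.66·(1−0.66)^0 = 0.66·1 = 0.66
Prior × likelihood for each component:
  w_1·L_1 = 0.20 × 0.26 = 0.052
  w_2·L_2 = 0.27 × 0.64 = 0.1728
  w_3·L_3 = 0.53 × 0.66 = 0.3498
Denominator: 0.052 + 0.1728 + 0.3498 = 0.5746
Responsibility of Urn 1: 0.052 / 0.5746 ≈ 0.0905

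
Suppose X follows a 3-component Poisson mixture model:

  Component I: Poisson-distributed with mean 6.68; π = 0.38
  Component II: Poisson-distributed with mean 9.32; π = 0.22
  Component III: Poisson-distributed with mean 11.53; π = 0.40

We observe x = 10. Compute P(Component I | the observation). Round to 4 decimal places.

P(component k | x) = π_k·f_k(x) / marginal(x), where marginal(x) = Σ_j π_j·f_j(x).
Evaluate each component's likelihood at the observed value:
  L_I = e^(−6.68)·6.68^10/10! = 0.061223
  L_II = e^(−9.32)·9.32^10/10! = 0.122116
  L_III = e^(−11.53)·11.53^10/10! = 0.11249
Prior × likelihood for each component:
  π_I·L_I = 0.38 × 0.061223 = 0.0232647
  π_II·L_II = 0.22 × 0.122116 = 0.0268655
  π_III·L_III = 0.40 × 0.11249 = 0.0449961
Denominator: 0.0232647 + 0.0268655 + 0.0449961 = 0.0951263
Responsibility of Component I: 0.0232647 / 0.0951263 ≈ 0.2446

0.2446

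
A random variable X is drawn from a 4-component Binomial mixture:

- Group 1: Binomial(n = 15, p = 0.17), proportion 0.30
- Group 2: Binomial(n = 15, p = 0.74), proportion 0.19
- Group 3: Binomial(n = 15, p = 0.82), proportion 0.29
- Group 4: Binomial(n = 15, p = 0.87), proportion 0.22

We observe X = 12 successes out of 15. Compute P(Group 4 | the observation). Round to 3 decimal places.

0.269

By Bayes' theorem, P(k | x) = w_k f_k(x) / Σ_j w_j f_j(x).
Component likelihoods at x = 12 successes out of 15:
  L_1 = C(15,12)·0.17^12·0.83^3 = 455·5.82622e-10·0.571787 = 1.51577e-07
  L_2 = C(15,12)·0.74^12·0.26^3 = 455·0.0269638·0.017576 = 0.215631
  L_3 = C(15,12)·0.82^12·0.18^3 = 455·0.0924201·0.005832 = 0.245242
  L_4 = C(15,12)·0.87^12·0.13^3 = 455·0.188032·0.002197 = 0.187963
Weight by the priors:
  w_1·L_1 = 0.30 × 1.51577e-07 = 4.5473e-08
  w_2·L_2 = 0.19 × 0.215631 = 0.04097
  w_3·L_3 = 0.29 × 0.245242 = 0.0711202
  w_4·L_4 = 0.22 × 0.187963 = 0.0413519
Marginal: 4.5473e-08 + 0.04097 + 0.0711202 + 0.0413519 = 0.153442
Responsibility of Group 4: 0.0413519 / 0.153442 ≈ 0.269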